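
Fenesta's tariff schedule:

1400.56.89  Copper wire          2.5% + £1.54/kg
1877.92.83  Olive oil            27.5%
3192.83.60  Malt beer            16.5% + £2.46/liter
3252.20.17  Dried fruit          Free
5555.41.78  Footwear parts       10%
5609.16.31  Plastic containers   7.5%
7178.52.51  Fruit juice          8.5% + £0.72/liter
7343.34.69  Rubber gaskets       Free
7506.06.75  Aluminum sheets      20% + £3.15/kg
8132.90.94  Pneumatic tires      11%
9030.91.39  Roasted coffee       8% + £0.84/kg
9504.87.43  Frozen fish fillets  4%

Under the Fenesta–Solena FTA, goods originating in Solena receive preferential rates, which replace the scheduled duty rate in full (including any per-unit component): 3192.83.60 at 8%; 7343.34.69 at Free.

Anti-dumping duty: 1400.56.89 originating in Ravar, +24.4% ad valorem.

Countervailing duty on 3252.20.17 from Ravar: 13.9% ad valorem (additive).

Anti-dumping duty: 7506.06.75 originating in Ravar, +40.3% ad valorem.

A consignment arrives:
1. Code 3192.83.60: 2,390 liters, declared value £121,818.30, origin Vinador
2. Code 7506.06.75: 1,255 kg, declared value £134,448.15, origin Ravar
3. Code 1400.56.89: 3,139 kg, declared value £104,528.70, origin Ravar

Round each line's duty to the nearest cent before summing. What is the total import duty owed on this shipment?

£143,957.18

Line 1 (3192.83.60, Vinador, 2,390 liters, £121,818.30):
Base rate for 3192.83.60 is 16.5% + £2.46/liter.
3192.83.60 has an FTA preferential rate, but origin Vinador is not Solena; base rate stands.
Duty = £121,818.30 × 16.5% + 2,390 × £2.46 = £25,979.42.
Line 2 (7506.06.75, Ravar, 1,255 kg, £134,448.15):
Base rate for 7506.06.75 is 20% + £3.15/kg.
Additional duty on 7506.06.75 from Ravar: +40.3%. Applied ad valorem rate: 20% + 40.3% = 60.3%.
Duty = £134,448.15 × 60.3% + 1,255 × £3.15 = £85,025.48.
Line 3 (1400.56.89, Ravar, 3,139 kg, £104,528.70):
Base rate for 1400.56.89 is 2.5% + £1.54/kg.
Additional duty on 1400.56.89 from Ravar: +24.4%. Applied ad valorem rate: 2.5% + 24.4% = 26.9%.
Duty = £104,528.70 × 26.9% + 3,139 × £1.54 = £32,952.28.
Total = £25,979.42 + £85,025.48 + £32,952.28 = £143,957.18.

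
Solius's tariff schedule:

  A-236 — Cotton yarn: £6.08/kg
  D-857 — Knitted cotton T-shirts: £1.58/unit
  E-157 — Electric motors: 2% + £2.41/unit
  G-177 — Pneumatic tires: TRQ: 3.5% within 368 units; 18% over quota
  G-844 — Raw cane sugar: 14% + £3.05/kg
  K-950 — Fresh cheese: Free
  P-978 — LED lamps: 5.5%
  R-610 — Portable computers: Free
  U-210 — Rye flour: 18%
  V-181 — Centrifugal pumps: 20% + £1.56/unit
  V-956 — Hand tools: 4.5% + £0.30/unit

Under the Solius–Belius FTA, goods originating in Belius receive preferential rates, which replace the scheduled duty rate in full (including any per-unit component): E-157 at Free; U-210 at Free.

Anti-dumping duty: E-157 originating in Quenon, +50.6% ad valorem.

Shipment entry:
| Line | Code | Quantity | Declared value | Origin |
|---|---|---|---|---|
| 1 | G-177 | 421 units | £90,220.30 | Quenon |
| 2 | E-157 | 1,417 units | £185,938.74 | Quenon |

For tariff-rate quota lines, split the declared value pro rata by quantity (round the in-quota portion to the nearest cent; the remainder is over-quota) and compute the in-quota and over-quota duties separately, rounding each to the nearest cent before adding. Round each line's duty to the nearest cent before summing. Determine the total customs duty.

Line 1 (G-177, Quenon, 421 units, £90,220.30):
Code G-177 is under a tariff-rate quota (threshold 368 units). In-quota: 368 units at 3.5%; over-quota: 53 units at 18%.
Pro-rata value split: in-quota = £90,220.30 × 368/421 = £78,862.40; over-quota = £90,220.30 − £78,862.40 = £11,357.90.
In-quota duty = £78,862.40 × 3.5% = £2,760.18. Over-quota duty = £11,357.90 × 18% = £2,044.42.
Line duty = £2,760.18 + £2,044.42 = £4,804.60.
Line 2 (E-157, Quenon, 1,417 units, £185,938.74):
Base rate for E-157 is 2% + £2.41/unit.
E-157 has an FTA preferential rate, but origin Quenon is not Belius; base rate stands.
Additional duty on E-157 from Quenon: +50.6%. Applied ad valorem rate: 2% + 50.6% = 52.6%.
Duty = £185,938.74 × 52.6% + 1,417 × £2.41 = £101,218.75.
Total = £4,804.60 + £101,218.75 = £106,023.35.

£106,023.35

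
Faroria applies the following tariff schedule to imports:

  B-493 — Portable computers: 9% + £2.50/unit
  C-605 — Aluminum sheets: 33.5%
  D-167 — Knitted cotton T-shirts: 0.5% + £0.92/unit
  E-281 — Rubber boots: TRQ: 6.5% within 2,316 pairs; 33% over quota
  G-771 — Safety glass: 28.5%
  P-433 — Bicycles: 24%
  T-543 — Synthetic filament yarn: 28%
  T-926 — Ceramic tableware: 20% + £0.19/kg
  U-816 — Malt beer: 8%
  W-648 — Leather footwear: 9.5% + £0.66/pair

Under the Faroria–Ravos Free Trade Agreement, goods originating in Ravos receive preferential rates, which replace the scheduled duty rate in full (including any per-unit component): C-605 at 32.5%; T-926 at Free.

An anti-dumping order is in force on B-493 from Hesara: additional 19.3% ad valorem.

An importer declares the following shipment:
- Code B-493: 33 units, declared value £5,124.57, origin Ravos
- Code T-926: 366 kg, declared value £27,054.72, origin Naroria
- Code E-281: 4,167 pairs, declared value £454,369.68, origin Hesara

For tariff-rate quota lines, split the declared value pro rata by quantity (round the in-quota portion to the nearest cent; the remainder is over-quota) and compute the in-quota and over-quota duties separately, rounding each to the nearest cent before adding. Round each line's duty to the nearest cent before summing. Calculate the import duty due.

£89,043.97

Line 1 (B-493, Ravos, 33 units, £5,124.57):
Base rate for B-493 is 9% + £2.50/unit.
Origin Ravos is the FTA partner but B-493 is not on the preference list; base rate stands.
The additional-duty order on B-493 targets Hesara, not Ravos; it does not apply.
Duty = £5,124.57 × 9% + 33 × £2.50 = £543.71.
Line 2 (T-926, Naroria, 366 kg, £27,054.72):
Base rate for T-926 is 20% + £0.19/kg.
T-926 has an FTA preferential rate, but origin Naroria is not Ravos; base rate stands.
Duty = £27,054.72 × 20% + 366 × £0.19 = £5,480.48.
Line 3 (E-281, Hesara, 4,167 pairs, £454,369.68):
Code E-281 is under a tariff-rate quota (threshold 2,316 pairs). In-quota: 2,316 pairs at 6.5%; over-quota: 1,851 pairs at 33%.
Pro-rata value split: in-quota = £454,369.68 × 2,316/4,167 = £252,536.64; over-quota = £454,369.68 − £252,536.64 = £201,833.04.
In-quota duty = £252,536.64 × 6.5% = £16,414.88. Over-quota duty = £201,833.04 × 33% = £66,604.90.
Line duty = £16,414.88 + £66,604.90 = £83,019.78.
Total = £543.71 + £5,480.48 + £83,019.78 = £89,043.97.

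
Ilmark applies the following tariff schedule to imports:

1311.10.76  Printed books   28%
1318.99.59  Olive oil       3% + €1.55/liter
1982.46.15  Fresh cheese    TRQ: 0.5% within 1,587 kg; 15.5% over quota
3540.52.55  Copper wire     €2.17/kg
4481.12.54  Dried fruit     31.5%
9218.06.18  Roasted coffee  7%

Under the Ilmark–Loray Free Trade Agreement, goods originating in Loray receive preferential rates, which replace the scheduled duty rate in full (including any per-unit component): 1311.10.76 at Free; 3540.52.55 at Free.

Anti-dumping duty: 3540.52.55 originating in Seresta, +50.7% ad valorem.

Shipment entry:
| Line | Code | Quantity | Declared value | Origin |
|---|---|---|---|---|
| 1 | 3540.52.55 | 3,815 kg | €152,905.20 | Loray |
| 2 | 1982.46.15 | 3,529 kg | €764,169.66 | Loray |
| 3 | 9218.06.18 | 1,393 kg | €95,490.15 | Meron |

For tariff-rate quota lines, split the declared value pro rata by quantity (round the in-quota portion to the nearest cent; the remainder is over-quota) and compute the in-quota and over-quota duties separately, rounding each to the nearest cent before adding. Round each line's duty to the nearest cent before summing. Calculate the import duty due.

Line 1 (3540.52.55, Loray, 3,815 kg, €152,905.20):
Base rate for 3540.52.55 is €2.17/kg.
Origin Loray qualifies under the Ilmark–Loray agreement and 3540.52.55 is covered: preferential rate Free applies instead.
The additional-duty order on 3540.52.55 targets Seresta, not Loray; it does not apply.
Duty = €152,905.20 × 0% = €0.00.
Line 2 (1982.46.15, Loray, 3,529 kg, €764,169.66):
Code 1982.46.15 is under a tariff-rate quota (threshold 1,587 kg). In-quota: 1,587 kg at 0.5%; over-quota: 1,942 kg at 15.5%.
Pro-rata value split: in-quota = €764,169.66 × 1,587/3,529 = €343,648.98; over-quota = €764,169.66 − €343,648.98 = €420,520.68.
In-quota duty = €343,648.98 × 0.5% = €1,718.24. Over-quota duty = €420,520.68 × 15.5% = €65,180.71.
Line duty = €1,718.24 + €65,180.71 = €66,898.95.
Line 3 (9218.06.18, Meron, 1,393 kg, €95,490.15):
Base rate for 9218.06.18 is 7%.
Duty = €95,490.15 × 7% = €6,684.31.
Total = €0.00 + €66,898.95 + €6,684.31 = €73,583.26.

€73,583.26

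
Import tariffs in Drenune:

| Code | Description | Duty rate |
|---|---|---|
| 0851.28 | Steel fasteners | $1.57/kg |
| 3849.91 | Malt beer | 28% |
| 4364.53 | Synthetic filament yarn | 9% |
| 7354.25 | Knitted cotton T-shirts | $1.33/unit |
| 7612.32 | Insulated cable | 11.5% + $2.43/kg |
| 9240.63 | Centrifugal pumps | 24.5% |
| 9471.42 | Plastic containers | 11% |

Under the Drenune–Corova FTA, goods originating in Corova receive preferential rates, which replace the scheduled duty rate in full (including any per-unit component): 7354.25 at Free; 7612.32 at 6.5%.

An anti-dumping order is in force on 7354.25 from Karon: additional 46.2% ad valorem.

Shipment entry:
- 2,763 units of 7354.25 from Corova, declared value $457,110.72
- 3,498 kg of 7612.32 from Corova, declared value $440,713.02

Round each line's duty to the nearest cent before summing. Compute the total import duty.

Line 1 (7354.25, Corova, 2,763 units, $457,110.72):
Base rate for 7354.25 is $1.33/unit.
Origin Corova qualifies under the Drenune–Corova agreement and 7354.25 is covered: preferential rate Free applies instead.
The additional-duty order on 7354.25 targets Karon, not Corova; it does not apply.
Duty = $457,110.72 × 0% = $0.00.
Line 2 (7612.32, Corova, 3,498 kg, $440,713.02):
Base rate for 7612.32 is 11.5% + $2.43/kg.
Origin Corova qualifies under the Drenune–Corova agreement and 7612.32 is covered: preferential rate 6.5% applies instead.
Duty = $440,713.02 × 6.5% = $28,646.35.
Total = $0.00 + $28,646.35 = $28,646.35.

$28,646.35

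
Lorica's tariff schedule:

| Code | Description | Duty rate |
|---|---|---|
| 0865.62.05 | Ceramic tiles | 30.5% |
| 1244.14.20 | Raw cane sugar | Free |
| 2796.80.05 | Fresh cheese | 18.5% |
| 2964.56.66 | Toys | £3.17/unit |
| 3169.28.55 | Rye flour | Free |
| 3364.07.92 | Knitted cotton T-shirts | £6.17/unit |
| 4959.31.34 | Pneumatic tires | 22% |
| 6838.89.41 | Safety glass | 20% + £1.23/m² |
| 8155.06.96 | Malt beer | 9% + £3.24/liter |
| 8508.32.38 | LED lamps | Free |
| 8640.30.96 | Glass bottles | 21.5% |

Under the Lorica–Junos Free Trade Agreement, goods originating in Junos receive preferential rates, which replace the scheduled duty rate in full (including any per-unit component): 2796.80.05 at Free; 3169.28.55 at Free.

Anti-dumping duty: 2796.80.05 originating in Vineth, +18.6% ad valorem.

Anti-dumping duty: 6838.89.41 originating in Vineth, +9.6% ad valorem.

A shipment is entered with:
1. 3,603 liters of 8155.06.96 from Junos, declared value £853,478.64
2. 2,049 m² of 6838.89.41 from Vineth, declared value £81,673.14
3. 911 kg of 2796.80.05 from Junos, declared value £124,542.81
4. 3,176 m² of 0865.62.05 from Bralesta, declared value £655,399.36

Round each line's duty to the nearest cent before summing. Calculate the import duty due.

£315,079.12

Line 1 (8155.06.96, Junos, 3,603 liters, £853,478.64):
Base rate for 8155.06.96 is 9% + £3.24/liter.
Origin Junos is the FTA partner but 8155.06.96 is not on the preference list; base rate stands.
Duty = £853,478.64 × 9% + 3,603 × £3.24 = £88,486.80.
Line 2 (6838.89.41, Vineth, 2,049 m², £81,673.14):
Base rate for 6838.89.41 is 20% + £1.23/m².
Additional duty on 6838.89.41 from Vineth: +9.6%. Applied ad valorem rate: 20% + 9.6% = 29.6%.
Duty = £81,673.14 × 29.6% + 2,049 × £1.23 = £26,695.52.
Line 3 (2796.80.05, Junos, 911 kg, £124,542.81):
Base rate for 2796.80.05 is 18.5%.
Origin Junos qualifies under the Lorica–Junos agreement and 2796.80.05 is covered: preferential rate Free applies instead.
The additional-duty order on 2796.80.05 targets Vineth, not Junos; it does not apply.
Duty = £124,542.81 × 0% = £0.00.
Line 4 (0865.62.05, Bralesta, 3,176 m², £655,399.36):
Base rate for 0865.62.05 is 30.5%.
Duty = £655,399.36 × 30.5% = £199,896.80.
Total = £88,486.80 + £26,695.52 + £0.00 + £199,896.80 = £315,079.12.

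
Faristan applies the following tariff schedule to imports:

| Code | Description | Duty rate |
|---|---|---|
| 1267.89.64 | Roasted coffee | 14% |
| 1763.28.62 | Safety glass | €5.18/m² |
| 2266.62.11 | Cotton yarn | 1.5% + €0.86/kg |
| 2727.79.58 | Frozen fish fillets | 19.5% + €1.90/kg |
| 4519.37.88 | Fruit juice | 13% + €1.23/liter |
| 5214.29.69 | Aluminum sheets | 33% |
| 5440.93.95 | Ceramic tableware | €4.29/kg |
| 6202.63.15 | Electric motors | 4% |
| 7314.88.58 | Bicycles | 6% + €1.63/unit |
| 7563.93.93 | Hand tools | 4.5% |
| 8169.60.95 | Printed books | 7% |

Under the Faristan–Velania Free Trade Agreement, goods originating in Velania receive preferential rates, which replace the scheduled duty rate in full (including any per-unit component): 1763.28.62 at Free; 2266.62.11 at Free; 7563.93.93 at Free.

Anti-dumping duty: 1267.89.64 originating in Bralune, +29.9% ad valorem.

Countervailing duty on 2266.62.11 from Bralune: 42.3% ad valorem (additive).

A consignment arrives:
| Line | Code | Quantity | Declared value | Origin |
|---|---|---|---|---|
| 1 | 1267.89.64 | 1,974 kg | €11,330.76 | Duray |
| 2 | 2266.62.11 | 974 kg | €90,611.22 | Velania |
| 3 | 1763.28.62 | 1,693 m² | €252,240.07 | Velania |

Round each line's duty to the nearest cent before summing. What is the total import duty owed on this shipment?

€1,586.31

Line 1 (1267.89.64, Duray, 1,974 kg, €11,330.76):
Base rate for 1267.89.64 is 14%.
The additional-duty order on 1267.89.64 targets Bralune, not Duray; it does not apply.
Duty = €11,330.76 × 14% = €1,586.31.
Line 2 (2266.62.11, Velania, 974 kg, €90,611.22):
Base rate for 2266.62.11 is 1.5% + €0.86/kg.
Origin Velania qualifies under the Faristan–Velania agreement and 2266.62.11 is covered: preferential rate Free applies instead.
The additional-duty order on 2266.62.11 targets Bralune, not Velania; it does not apply.
Duty = €90,611.22 × 0% = €0.00.
Line 3 (1763.28.62, Velania, 1,693 m², €252,240.07):
Base rate for 1763.28.62 is €5.18/m².
Origin Velania qualifies under the Faristan–Velania agreement and 1763.28.62 is covered: preferential rate Free applies instead.
Duty = €252,240.07 × 0% = €0.00.
Total = €1,586.31 + €0.00 + €0.00 = €1,586.31.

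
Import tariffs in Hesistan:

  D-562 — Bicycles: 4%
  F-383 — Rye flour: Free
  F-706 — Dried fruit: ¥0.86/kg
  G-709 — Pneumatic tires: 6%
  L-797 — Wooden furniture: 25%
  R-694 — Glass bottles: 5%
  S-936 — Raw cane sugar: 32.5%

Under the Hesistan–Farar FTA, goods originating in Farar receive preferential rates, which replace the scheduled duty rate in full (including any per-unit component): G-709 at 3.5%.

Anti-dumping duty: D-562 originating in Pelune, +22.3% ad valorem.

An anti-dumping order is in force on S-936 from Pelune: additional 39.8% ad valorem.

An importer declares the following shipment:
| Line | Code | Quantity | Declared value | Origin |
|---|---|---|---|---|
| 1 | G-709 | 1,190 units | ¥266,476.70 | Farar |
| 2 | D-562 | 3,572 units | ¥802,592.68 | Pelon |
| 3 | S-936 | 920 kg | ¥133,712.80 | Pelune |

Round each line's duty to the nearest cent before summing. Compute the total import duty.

Line 1 (G-709, Farar, 1,190 units, ¥266,476.70):
Base rate for G-709 is 6%.
Origin Farar qualifies under the Hesistan–Farar agreement and G-709 is covered: preferential rate 3.5% applies instead.
Duty = ¥266,476.70 × 3.5% = ¥9,326.68.
Line 2 (D-562, Pelon, 3,572 units, ¥802,592.68):
Base rate for D-562 is 4%.
The additional-duty order on D-562 targets Pelune, not Pelon; it does not apply.
Duty = ¥802,592.68 × 4% = ¥32,103.71.
Line 3 (S-936, Pelune, 920 kg, ¥133,712.80):
Base rate for S-936 is 32.5%.
Additional duty on S-936 from Pelune: +39.8%. Applied ad valorem rate: 32.5% + 39.8% = 72.3%.
Duty = ¥133,712.80 × 72.3% = ¥96,674.35.
Total = ¥9,326.68 + ¥32,103.71 + ¥96,674.35 = ¥138,104.74.

¥138,104.74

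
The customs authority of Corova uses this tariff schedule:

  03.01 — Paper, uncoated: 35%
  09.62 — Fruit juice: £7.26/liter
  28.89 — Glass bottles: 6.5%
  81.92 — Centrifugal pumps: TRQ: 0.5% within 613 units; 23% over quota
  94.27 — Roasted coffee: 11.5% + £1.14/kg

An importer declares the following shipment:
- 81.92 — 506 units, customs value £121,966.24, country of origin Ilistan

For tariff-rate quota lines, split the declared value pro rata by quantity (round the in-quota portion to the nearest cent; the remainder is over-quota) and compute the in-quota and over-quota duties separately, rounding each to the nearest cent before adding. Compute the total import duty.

£609.83

Line 1 (81.92, Ilistan, 506 units, £121,966.24):
Code 81.92 is under a tariff-rate quota (threshold 613 units). Quantity 506 units is within the quota, so the in-quota rate 0.5% applies to the full value.
Duty = £121,966.24 × 0.5% = £609.83.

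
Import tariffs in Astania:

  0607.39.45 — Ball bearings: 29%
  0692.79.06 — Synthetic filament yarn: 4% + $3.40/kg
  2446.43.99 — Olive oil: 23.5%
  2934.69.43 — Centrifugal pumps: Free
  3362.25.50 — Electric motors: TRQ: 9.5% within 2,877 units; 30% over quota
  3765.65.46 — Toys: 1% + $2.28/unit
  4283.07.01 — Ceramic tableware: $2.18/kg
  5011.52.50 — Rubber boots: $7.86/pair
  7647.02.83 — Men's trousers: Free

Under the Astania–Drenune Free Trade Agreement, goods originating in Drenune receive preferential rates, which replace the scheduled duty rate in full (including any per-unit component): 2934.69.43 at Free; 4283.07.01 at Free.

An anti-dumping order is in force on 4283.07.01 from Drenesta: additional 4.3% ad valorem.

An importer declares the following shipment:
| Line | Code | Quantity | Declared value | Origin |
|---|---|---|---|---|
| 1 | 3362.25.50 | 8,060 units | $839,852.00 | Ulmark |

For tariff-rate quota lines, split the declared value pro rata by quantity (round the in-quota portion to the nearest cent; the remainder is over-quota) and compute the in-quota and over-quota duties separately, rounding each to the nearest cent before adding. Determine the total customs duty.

$190,500.00

Line 1 (3362.25.50, Ulmark, 8,060 units, $839,852.00):
Code 3362.25.50 is under a tariff-rate quota (threshold 2,877 units). In-quota: 2,877 units at 9.5%; over-quota: 5,183 units at 30%.
Pro-rata value split: in-quota = $839,852.00 × 2,877/8,060 = $299,783.40; over-quota = $839,852.00 − $299,783.40 = $540,068.60.
In-quota duty = $299,783.40 × 9.5% = $28,479.42. Over-quota duty = $540,068.60 × 30% = $162,020.58.
Line duty = $28,479.42 + $162,020.58 = $190,500.00.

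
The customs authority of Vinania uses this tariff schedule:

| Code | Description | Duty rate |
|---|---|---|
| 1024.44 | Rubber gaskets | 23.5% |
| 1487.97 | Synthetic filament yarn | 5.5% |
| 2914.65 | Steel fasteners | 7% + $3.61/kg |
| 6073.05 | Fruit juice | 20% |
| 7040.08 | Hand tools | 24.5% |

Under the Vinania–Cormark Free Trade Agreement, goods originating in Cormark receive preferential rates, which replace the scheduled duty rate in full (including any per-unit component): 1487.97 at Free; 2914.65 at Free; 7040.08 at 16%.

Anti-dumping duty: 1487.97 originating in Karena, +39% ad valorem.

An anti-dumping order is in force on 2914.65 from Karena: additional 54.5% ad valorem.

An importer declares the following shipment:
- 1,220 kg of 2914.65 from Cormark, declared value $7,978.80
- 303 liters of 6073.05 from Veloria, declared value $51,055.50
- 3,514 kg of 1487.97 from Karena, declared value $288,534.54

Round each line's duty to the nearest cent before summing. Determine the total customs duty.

Line 1 (2914.65, Cormark, 1,220 kg, $7,978.80):
Base rate for 2914.65 is 7% + $3.61/kg.
Origin Cormark qualifies under the Vinania–Cormark agreement and 2914.65 is covered: preferential rate Free applies instead.
The additional-duty order on 2914.65 targets Karena, not Cormark; it does not apply.
Duty = $7,978.80 × 0% = $0.00.
Line 2 (6073.05, Veloria, 303 liters, $51,055.50):
Base rate for 6073.05 is 20%.
Duty = $51,055.50 × 20% = $10,211.10.
Line 3 (1487.97, Karena, 3,514 kg, $288,534.54):
Base rate for 1487.97 is 5.5%.
1487.97 has an FTA preferential rate, but origin Karena is not Cormark; base rate stands.
Additional duty on 1487.97 from Karena: +39%. Applied ad valorem rate: 5.5% + 39% = 44.5%.
Duty = $288,534.54 × 44.5% = $128,397.87.
Total = $0.00 + $10,211.10 + $128,397.87 = $138,608.97.

$138,608.97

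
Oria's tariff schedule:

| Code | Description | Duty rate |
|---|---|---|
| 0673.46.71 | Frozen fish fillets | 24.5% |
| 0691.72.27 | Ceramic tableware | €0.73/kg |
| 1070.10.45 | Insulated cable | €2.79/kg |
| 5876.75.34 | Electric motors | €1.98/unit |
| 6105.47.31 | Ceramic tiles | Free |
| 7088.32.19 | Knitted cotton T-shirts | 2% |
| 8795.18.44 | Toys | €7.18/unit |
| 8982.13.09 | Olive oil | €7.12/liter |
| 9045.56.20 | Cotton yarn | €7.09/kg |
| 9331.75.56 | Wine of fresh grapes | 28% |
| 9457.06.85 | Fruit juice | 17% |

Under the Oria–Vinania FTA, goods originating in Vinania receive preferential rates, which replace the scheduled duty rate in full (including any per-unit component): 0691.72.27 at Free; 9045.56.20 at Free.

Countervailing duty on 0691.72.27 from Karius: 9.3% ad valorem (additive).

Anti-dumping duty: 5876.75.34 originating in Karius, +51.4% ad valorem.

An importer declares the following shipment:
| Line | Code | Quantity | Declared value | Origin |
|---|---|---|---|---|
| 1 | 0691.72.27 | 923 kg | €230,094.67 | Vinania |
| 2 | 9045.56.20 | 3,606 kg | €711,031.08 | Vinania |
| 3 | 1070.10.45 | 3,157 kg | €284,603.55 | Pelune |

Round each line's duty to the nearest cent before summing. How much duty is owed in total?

€8,808.03

Line 1 (0691.72.27, Vinania, 923 kg, €230,094.67):
Base rate for 0691.72.27 is €0.73/kg.
Origin Vinania qualifies under the Oria–Vinania agreement and 0691.72.27 is covered: preferential rate Free applies instead.
The additional-duty order on 0691.72.27 targets Karius, not Vinania; it does not apply.
Duty = €230,094.67 × 0% = €0.00.
Line 2 (9045.56.20, Vinania, 3,606 kg, €711,031.08):
Base rate for 9045.56.20 is €7.09/kg.
Origin Vinania qualifies under the Oria–Vinania agreement and 9045.56.20 is covered: preferential rate Free applies instead.
Duty = €711,031.08 × 0% = €0.00.
Line 3 (1070.10.45, Pelune, 3,157 kg, €284,603.55):
Base rate for 1070.10.45 is €2.79/kg.
Duty = 3,157 × €2.79 = €8,808.03.
Total = €0.00 + €0.00 + €8,808.03 = €8,808.03.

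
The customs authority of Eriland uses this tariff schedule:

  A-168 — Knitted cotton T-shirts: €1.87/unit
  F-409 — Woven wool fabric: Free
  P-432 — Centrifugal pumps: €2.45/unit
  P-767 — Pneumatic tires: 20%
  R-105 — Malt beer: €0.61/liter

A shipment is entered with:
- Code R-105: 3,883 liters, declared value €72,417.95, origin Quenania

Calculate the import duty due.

€2,368.63

Line 1 (R-105, Quenania, 3,883 liters, €72,417.95):
Base rate for R-105 is €0.61/liter.
Duty = 3,883 × €0.61 = €2,368.63.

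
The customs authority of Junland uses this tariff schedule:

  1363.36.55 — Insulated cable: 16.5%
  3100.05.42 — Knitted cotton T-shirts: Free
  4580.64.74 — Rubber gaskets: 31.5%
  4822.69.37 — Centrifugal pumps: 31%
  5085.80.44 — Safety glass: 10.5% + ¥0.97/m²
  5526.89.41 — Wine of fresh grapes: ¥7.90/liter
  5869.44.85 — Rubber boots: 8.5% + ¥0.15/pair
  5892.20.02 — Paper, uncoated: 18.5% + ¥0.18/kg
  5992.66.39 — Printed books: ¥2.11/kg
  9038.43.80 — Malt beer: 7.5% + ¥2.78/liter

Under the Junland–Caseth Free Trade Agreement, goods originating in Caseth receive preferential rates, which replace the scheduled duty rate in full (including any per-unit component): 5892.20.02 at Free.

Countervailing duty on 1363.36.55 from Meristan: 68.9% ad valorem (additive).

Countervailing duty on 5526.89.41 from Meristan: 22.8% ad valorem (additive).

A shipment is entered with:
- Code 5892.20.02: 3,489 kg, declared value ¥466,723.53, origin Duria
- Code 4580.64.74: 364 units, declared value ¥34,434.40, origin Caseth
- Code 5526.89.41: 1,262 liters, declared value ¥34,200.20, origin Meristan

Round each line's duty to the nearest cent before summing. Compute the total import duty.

¥115,586.16

Line 1 (5892.20.02, Duria, 3,489 kg, ¥466,723.53):
Base rate for 5892.20.02 is 18.5% + ¥0.18/kg.
5892.20.02 has an FTA preferential rate, but origin Duria is not Caseth; base rate stands.
Duty = ¥466,723.53 × 18.5% + 3,489 × ¥0.18 = ¥86,971.87.
Line 2 (4580.64.74, Caseth, 364 units, ¥34,434.40):
Base rate for 4580.64.74 is 31.5%.
Origin Caseth is the FTA partner but 4580.64.74 is not on the preference list; base rate stands.
Duty = ¥34,434.40 × 31.5% = ¥10,846.84.
Line 3 (5526.89.41, Meristan, 1,262 liters, ¥34,200.20):
Base rate for 5526.89.41 is ¥7.90/liter.
Additional duty on 5526.89.41 from Meristan: +22.8% ad valorem. Applied ad valorem rate = 22.8%.
Duty = ¥34,200.20 × 22.8% + 1,262 × ¥7.90 = ¥17,767.45.
Total = ¥86,971.87 + ¥10,846.84 + ¥17,767.45 = ¥115,586.16.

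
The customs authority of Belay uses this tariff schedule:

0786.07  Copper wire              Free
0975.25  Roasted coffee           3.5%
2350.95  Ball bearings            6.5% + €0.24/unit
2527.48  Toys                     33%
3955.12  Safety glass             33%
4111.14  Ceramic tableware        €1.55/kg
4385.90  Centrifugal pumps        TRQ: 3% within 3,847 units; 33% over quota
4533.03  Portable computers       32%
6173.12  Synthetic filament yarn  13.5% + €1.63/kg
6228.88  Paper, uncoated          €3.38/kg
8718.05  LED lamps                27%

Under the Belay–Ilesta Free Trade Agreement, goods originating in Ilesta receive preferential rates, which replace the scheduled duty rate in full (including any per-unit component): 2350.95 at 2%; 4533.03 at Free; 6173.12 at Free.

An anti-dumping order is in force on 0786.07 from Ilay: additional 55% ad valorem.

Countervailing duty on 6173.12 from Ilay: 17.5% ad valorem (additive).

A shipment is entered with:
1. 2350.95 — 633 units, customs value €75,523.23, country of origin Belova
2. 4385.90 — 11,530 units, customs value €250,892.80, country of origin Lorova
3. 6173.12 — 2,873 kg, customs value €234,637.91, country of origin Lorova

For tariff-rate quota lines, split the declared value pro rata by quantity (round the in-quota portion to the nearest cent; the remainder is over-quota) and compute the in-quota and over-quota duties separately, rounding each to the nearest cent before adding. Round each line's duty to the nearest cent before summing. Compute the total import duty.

€99,101.45

Line 1 (2350.95, Belova, 633 units, €75,523.23):
Base rate for 2350.95 is 6.5% + €0.24/unit.
2350.95 has an FTA preferential rate, but origin Belova is not Ilesta; base rate stands.
Duty = €75,523.23 × 6.5% + 633 × €0.24 = €5,060.93.
Line 2 (4385.90, Lorova, 11,530 units, €250,892.80):
Code 4385.90 is under a tariff-rate quota (threshold 3,847 units). In-quota: 3,847 units at 3%; over-quota: 7,683 units at 33%.
Pro-rata value split: in-quota = €250,892.80 × 3,847/11,530 = €83,710.72; over-quota = €250,892.80 − €83,710.72 = €167,182.08.
In-quota duty = €83,710.72 × 3% = €2,511.32. Over-quota duty = €167,182.08 × 33% = €55,170.09.
Line duty = €2,511.32 + €55,170.09 = €57,681.41.
Line 3 (6173.12, Lorova, 2,873 kg, €234,637.91):
Base rate for 6173.12 is 13.5% + €1.63/kg.
6173.12 has an FTA preferential rate, but origin Lorova is not Ilesta; base rate stands.
The additional-duty order on 6173.12 targets Ilay, not Lorova; it does not apply.
Duty = €234,637.91 × 13.5% + 2,873 × €1.63 = €36,359.11.
Total = €5,060.93 + €57,681.41 + €36,359.11 = €99,101.45.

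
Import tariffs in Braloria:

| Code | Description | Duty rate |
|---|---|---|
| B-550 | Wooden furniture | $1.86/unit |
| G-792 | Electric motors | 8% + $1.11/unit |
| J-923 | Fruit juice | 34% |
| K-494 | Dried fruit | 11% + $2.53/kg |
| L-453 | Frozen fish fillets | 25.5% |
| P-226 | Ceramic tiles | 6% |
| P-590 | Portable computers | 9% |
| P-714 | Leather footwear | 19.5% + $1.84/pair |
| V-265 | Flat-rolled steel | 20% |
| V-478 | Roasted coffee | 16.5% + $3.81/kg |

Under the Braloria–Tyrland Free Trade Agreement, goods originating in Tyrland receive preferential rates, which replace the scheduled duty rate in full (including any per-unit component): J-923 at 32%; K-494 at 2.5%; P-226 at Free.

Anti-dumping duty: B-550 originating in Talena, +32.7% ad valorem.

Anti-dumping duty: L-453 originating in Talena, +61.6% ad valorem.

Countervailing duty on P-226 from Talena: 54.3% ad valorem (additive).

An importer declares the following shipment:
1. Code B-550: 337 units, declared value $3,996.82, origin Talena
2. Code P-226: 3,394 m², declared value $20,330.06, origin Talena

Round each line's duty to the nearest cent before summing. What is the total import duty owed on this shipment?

$14,192.81

Line 1 (B-550, Talena, 337 units, $3,996.82):
Base rate for B-550 is $1.86/unit.
Additional duty on B-550 from Talena: +32.7% ad valorem. Applied ad valorem rate = 32.7%.
Duty = $3,996.82 × 32.7% + 337 × $1.86 = $1,933.78.
Line 2 (P-226, Talena, 3,394 m², $20,330.06):
Base rate for P-226 is 6%.
P-226 has an FTA preferential rate, but origin Talena is not Tyrland; base rate stands.
Additional duty on P-226 from Talena: +54.3%. Applied ad valorem rate: 6% + 54.3% = 60.3%.
Duty = $20,330.06 × 60.3% = $12,259.03.
Total = $1,933.78 + $12,259.03 = $14,192.81.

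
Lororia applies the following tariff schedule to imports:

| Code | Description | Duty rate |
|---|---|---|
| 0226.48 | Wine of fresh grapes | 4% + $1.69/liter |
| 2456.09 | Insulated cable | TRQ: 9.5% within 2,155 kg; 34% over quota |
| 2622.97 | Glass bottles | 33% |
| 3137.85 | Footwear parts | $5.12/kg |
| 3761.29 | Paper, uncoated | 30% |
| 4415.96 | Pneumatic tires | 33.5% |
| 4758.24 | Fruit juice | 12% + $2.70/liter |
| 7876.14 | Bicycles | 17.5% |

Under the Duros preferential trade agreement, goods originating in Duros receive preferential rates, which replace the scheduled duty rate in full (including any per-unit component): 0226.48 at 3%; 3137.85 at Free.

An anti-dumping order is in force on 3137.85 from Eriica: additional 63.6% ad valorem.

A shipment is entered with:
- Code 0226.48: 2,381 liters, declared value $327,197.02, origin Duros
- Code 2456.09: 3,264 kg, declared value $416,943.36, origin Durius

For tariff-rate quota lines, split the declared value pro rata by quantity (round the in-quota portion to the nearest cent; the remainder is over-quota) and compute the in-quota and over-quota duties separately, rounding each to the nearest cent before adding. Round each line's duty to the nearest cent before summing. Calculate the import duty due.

Line 1 (0226.48, Duros, 2,381 liters, $327,197.02):
Base rate for 0226.48 is 4% + $1.69/liter.
Origin Duros qualifies under the Lororia–Duros agreement and 0226.48 is covered: preferential rate 3% applies instead.
Duty = $327,197.02 × 3% = $9,815.91.
Line 2 (2456.09, Durius, 3,264 kg, $416,943.36):
Code 2456.09 is under a tariff-rate quota (threshold 2,155 kg). In-quota: 2,155 kg at 9.5%; over-quota: 1,109 kg at 34%.
Pro-rata value split: in-quota = $416,943.36 × 2,155/3,264 = $275,279.70; over-quota = $416,943.36 − $275,279.70 = $141,663.66.
In-quota duty = $275,279.70 × 9.5% = $26,151.57. Over-quota duty = $141,663.66 × 34% = $48,165.64.
Line duty = $26,151.57 + $48,165.64 = $74,317.21.
Total = $9,815.91 + $74,317.21 = $84,133.12.

$84,133.12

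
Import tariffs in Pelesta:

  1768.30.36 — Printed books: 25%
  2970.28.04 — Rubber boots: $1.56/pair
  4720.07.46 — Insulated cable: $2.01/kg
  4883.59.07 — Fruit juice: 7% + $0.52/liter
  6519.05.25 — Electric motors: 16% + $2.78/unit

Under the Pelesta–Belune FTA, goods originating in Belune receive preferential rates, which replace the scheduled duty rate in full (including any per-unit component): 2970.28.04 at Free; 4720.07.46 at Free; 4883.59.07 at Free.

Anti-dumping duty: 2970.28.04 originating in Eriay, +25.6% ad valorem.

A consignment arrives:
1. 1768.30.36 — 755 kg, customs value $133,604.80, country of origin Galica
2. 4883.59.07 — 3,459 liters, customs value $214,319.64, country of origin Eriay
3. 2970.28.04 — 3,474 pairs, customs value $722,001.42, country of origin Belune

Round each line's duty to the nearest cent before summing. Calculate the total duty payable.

Line 1 (1768.30.36, Galica, 755 kg, $133,604.80):
Base rate for 1768.30.36 is 25%.
Duty = $133,604.80 × 25% = $33,401.20.
Line 2 (4883.59.07, Eriay, 3,459 liters, $214,319.64):
Base rate for 4883.59.07 is 7% + $0.52/liter.
4883.59.07 has an FTA preferential rate, but origin Eriay is not Belune; base rate stands.
Duty = $214,319.64 × 7% + 3,459 × $0.52 = $16,801.05.
Line 3 (2970.28.04, Belune, 3,474 pairs, $722,001.42):
Base rate for 2970.28.04 is $1.56/pair.
Origin Belune qualifies under the Pelesta–Belune agreement and 2970.28.04 is covered: preferential rate Free applies instead.
The additional-duty order on 2970.28.04 targets Eriay, not Belune; it does not apply.
Duty = $722,001.42 × 0% = $0.00.
Total = $33,401.20 + $16,801.05 + $0.00 = $50,202.25.

$50,202.25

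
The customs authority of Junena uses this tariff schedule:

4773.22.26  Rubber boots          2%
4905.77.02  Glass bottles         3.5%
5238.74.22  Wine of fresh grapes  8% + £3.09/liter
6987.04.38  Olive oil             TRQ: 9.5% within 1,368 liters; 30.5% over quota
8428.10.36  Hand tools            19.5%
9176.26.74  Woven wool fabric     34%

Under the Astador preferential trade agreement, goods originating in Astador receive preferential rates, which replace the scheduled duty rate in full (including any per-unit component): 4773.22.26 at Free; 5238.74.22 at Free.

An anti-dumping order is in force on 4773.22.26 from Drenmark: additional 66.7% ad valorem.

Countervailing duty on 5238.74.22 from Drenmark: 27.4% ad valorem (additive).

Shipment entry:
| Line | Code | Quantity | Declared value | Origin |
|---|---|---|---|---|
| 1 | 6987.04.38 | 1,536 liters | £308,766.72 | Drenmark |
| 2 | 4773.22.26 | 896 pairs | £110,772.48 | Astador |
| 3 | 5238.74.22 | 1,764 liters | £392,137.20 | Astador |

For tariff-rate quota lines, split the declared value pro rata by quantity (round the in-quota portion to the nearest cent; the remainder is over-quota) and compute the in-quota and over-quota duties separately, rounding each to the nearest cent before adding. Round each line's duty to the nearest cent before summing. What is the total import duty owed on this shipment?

£36,424.82

Line 1 (6987.04.38, Drenmark, 1,536 liters, £308,766.72):
Code 6987.04.38 is under a tariff-rate quota (threshold 1,368 liters). In-quota: 1,368 liters at 9.5%; over-quota: 168 liters at 30.5%.
Pro-rata value split: in-quota = £308,766.72 × 1,368/1,536 = £274,995.36; over-quota = £308,766.72 − £274,995.36 = £33,771.36.
In-quota duty = £274,995.36 × 9.5% = £26,124.56. Over-quota duty = £33,771.36 × 30.5% = £10,300.26.
Line duty = £26,124.56 + £10,300.26 = £36,424.82.
Line 2 (4773.22.26, Astador, 896 pairs, £110,772.48):
Base rate for 4773.22.26 is 2%.
Origin Astador qualifies under the Junena–Astador agreement and 4773.22.26 is covered: preferential rate Free applies instead.
The additional-duty order on 4773.22.26 targets Drenmark, not Astador; it does not apply.
Duty = £110,772.48 × 0% = £0.00.
Line 3 (5238.74.22, Astador, 1,764 liters, £392,137.20):
Base rate for 5238.74.22 is 8% + £3.09/liter.
Origin Astador qualifies under the Junena–Astador agreement and 5238.74.22 is covered: preferential rate Free applies instead.
The additional-duty order on 5238.74.22 targets Drenmark, not Astador; it does not apply.
Duty = £392,137.20 × 0% = £0.00.
Total = £36,424.82 + £0.00 + £0.00 = £36,424.82.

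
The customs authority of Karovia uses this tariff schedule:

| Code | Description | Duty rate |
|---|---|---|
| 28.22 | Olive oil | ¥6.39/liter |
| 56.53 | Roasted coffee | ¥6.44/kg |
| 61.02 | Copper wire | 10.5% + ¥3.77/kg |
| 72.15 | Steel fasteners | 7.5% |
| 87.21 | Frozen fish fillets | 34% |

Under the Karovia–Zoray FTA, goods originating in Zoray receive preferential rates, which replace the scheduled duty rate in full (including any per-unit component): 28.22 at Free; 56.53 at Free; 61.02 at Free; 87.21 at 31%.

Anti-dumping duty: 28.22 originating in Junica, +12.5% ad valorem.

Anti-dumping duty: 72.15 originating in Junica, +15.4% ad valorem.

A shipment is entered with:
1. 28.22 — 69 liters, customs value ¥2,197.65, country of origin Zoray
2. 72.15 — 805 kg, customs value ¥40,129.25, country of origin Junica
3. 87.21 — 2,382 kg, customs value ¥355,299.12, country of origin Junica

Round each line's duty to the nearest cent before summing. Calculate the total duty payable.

Line 1 (28.22, Zoray, 69 liters, ¥2,197.65):
Base rate for 28.22 is ¥6.39/liter.
Origin Zoray qualifies under the Karovia–Zoray agreement and 28.22 is covered: preferential rate Free applies instead.
The additional-duty order on 28.22 targets Junica, not Zoray; it does not apply.
Duty = ¥2,197.65 × 0% = ¥0.00.
Line 2 (72.15, Junica, 805 kg, ¥40,129.25):
Base rate for 72.15 is 7.5%.
Additional duty on 72.15 from Junica: +15.4%. Applied ad valorem rate: 7.5% + 15.4% = 22.9%.
Duty = ¥40,129.25 × 22.9% = ¥9,189.60.
Line 3 (87.21, Junica, 2,382 kg, ¥355,299.12):
Base rate for 87.21 is 34%.
87.21 has an FTA preferential rate, but origin Junica is not Zoray; base rate stands.
Duty = ¥355,299.12 × 34% = ¥120,801.70.
Total = ¥0.00 + ¥9,189.60 + ¥120,801.70 = ¥129,991.30.

¥129,991.30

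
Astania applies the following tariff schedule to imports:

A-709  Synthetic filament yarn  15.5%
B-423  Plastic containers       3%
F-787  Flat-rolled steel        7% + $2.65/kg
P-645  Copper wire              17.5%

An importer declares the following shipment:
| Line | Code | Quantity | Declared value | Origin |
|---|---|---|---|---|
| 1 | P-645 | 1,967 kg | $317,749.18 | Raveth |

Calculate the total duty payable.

Line 1 (P-645, Raveth, 1,967 kg, $317,749.18):
Base rate for P-645 is 17.5%.
Duty = $317,749.18 × 17.5% = $55,606.11.

$55,606.11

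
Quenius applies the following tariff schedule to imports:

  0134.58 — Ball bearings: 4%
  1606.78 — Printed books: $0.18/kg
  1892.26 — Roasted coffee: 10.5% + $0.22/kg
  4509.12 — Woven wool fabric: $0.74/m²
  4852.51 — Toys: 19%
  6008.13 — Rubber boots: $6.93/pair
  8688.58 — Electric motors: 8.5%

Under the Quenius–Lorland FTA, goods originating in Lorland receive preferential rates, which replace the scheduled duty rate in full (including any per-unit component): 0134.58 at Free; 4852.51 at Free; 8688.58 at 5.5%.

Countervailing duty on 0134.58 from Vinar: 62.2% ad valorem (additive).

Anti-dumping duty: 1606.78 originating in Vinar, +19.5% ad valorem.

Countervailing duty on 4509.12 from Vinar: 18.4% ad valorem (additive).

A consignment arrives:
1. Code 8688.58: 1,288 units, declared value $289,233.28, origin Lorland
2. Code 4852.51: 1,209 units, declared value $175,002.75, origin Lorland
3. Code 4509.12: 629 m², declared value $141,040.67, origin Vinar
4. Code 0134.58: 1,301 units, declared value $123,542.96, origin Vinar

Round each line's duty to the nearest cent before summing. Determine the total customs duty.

Line 1 (8688.58, Lorland, 1,288 units, $289,233.28):
Base rate for 8688.58 is 8.5%.
Origin Lorland qualifies under the Quenius–Lorland agreement and 8688.58 is covered: preferential rate 5.5% applies instead.
Duty = $289,233.28 × 5.5% = $15,907.83.
Line 2 (4852.51, Lorland, 1,209 units, $175,002.75):
Base rate for 4852.51 is 19%.
Origin Lorland qualifies under the Quenius–Lorland agreement and 4852.51 is covered: preferential rate Free applies instead.
Duty = $175,002.75 × 0% = $0.00.
Line 3 (4509.12, Vinar, 629 m², $141,040.67):
Base rate for 4509.12 is $0.74/m².
Additional duty on 4509.12 from Vinar: +18.4% ad valorem. Applied ad valorem rate = 18.4%.
Duty = $141,040.67 × 18.4% + 629 × $0.74 = $26,416.94.
Line 4 (0134.58, Vinar, 1,301 units, $123,542.96):
Base rate for 0134.58 is 4%.
0134.58 has an FTA preferential rate, but origin Vinar is not Lorland; base rate stands.
Additional duty on 0134.58 from Vinar: +62.2%. Applied ad valorem rate: 4% + 62.2% = 66.2%.
Duty = $123,542.96 × 66.2% = $81,785.44.
Total = $15,907.83 + $0.00 + $26,416.94 + $81,785.44 = $124,110.21.

$124,110.21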